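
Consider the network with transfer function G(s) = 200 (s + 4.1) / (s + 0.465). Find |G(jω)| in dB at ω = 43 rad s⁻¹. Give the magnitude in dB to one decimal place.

46.1 dB

|j43 + 4.1| = √(43² + 4.1²) = 43.2
|j43 + 0.465| = √(43² + 0.465²) = 43
|G(j43)| = 200 × 43.2 / 43 = 200.9
20 log₁₀(200.9) = 46.06 dB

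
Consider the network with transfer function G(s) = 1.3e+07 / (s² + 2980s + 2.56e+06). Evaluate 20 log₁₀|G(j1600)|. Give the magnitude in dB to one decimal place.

8.7 dB

|(j1600)² + 2980(j1600) + 2.56e+06| = |0 + j4.768e+06| = 4.768e+06
|G(j1600)| = 1.3e+07 / 4.768e+06 = 2.7265
20 log₁₀(2.7265) = 8.71 dB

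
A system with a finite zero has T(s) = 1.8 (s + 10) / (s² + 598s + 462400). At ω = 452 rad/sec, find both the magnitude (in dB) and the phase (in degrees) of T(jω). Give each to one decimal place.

|j452 + 10| = √(452² + 10²) = 452.1
|(j452)² + 598(j452) + 462400| = |2.581e+05 + j2.703e+05| = 3.737e+05
|T(j452)| = 1.8 × 452.1 / 3.737e+05 = 0.0021775
20 log₁₀(0.0021775) = -53.24 dB
∠(j452 + 10) = arctan(452/10) = 88.73°
∠[(j452)² + 598(j452) + 462400] = ∠[2.581e+05 + j2.703e+05] = 46.32°
∠T(j452) = 88.73° − 46.32° = 42.41°

|T| = -53.2 dB, ∠T = 42.4°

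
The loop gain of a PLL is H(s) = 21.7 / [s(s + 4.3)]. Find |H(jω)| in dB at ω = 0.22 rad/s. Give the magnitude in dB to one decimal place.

27.2 dB

|j0.22 + 4.3| = √(0.22² + 4.3²) = 4.306
|j0.22| = 0.22
|H(j0.22)| = 21.7 / (4.306 × 0.22) = 22.909
20 log₁₀(22.909) = 27.20 dB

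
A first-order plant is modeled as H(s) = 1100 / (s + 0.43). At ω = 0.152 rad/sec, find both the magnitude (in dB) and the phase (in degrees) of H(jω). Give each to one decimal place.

|j0.152 + 0.43| = √(0.152² + 0.43²) = 0.4561
|H(j0.152)| = 1100 / 0.4561 = 2411.9
20 log₁₀(2411.9) = 67.65 dB
∠(j0.152 + 0.43) = arctan(0.152/0.43) = 19.47°
∠H(j0.152) = −19.47° = -19.47°

|H| = 67.6 dB, ∠H = -19.5°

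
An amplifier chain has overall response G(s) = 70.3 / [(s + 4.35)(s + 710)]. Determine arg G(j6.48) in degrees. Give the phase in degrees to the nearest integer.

-57°

∠(j6.48 + 4.35) = arctan(6.48/4.35) = 56.13°
∠(j6.48 + 710) = arctan(6.48/710) = 0.52°
∠G(j6.48) = − (56.13° + 0.52°) = -56.65°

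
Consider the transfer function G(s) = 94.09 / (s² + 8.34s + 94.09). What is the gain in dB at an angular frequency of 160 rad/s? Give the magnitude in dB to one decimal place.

-48.7 dB

|(j160)² + 8.34(j160) + 94.09| = |-25506 + j1334.4| = 2.554e+04
|G(j160)| = 94.09 / 2.554e+04 = 0.0036839
20 log₁₀(0.0036839) = -48.67 dB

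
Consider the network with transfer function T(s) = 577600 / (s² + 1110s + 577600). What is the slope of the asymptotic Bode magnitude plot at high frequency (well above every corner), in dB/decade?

With 0 zeros and 2 poles, the high-frequency asymptotic slope is 20 × (0 − 2) = -40 dB/decade.

-40 dB/decade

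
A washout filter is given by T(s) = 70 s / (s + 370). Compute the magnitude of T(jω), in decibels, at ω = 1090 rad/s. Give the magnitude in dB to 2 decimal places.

|j1090| = 1090
|j1090 + 370| = √(1090² + 370²) = 1151
|T(j1090)| = 70 × 1090 / 1151 = 66.285
20 log₁₀(66.285) = 36.428 dB

36.43 dB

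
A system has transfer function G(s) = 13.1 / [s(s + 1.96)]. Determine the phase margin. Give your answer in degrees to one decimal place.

30.2 deg

Gain crossover: |G(jω)| = 1 at ω ≈ 3.36 rad/s.
∠G(j3.36) = −90° − arctan(3.36/1.96) ≈ -149.78°
PM = 180° + (-149.78°) = 30.22°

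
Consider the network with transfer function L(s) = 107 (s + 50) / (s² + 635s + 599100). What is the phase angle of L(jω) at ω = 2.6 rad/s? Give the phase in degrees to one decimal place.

2.8°

∠(j2.6 + 50) = arctan(2.6/50) = 2.98°
∠[(j2.6)² + 635(j2.6) + 599100] = ∠[5.9909e+05 + j1651] = 0.16°
∠L(j2.6) = 2.98° − 0.16° = 2.82°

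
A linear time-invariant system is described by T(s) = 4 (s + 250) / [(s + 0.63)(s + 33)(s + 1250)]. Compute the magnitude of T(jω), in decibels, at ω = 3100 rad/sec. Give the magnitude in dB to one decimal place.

-128.2 dB

|j3100 + 250| = √(3100² + 250²) = 3110
|j3100 + 0.63| = √(3100² + 0.63²) = 3100
|j3100 + 33| = √(3100² + 33²) = 3100
|j3100 + 1250| = √(3100² + 1250²) = 3343
|T(j3100)| = 4 × 3110 / (3100 × 3100 × 3343) = 3.8726e-07
20 log₁₀(3.8726e-07) = -128.24 dB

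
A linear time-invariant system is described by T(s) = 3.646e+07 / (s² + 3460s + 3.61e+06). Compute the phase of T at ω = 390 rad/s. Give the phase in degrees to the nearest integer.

-21°

∠[(j390)² + 3460(j390) + 3.61e+06] = ∠[3.4579e+06 + j1.3494e+06] = 21.32°
∠T(j390) = −21.32° = -21.32°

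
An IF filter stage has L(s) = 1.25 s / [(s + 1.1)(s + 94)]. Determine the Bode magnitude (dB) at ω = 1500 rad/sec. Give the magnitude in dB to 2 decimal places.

|j1500| = 1500
|j1500 + 1.1| = √(1500² + 1.1²) = 1500
|j1500 + 94| = √(1500² + 94²) = 1503
|L(j1500)| = 1.25 × 1500 / (1500 × 1503) = 0.0008317
20 log₁₀(0.0008317) = -61.601 dB

-61.60 dB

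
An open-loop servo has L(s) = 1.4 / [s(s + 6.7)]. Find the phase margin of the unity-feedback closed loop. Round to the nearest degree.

88°

Gain crossover: |L(jω)| = 1 at ω ≈ 0.209 rad/s.
∠L(j0.209) = −90° − arctan(0.209/6.7) ≈ -91.79°
PM = 180° + (-91.79°) = 88.21°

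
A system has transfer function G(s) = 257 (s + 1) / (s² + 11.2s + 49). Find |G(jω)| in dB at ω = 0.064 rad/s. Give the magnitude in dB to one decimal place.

|j0.064 + 1| = √(0.064² + 1²) = 1.002
|(j0.064)² + 11.2(j0.064) + 49| = |48.996 + j0.7168| = 49
|G(j0.064)| = 257 × 1.002 / 49 = 5.2555
20 log₁₀(5.2555) = 14.41 dB

14.4 dB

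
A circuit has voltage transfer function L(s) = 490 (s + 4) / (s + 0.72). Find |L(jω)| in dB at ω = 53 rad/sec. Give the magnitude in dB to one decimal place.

|j53 + 4| = √(53² + 4²) = 53.15
|j53 + 0.72| = √(53² + 0.72²) = 53
|L(j53)| = 490 × 53.15 / 53 = 491.35
20 log₁₀(491.35) = 53.83 dB

53.8 dB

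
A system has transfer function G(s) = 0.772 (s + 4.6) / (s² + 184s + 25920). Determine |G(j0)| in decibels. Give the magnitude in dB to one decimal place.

G(0) = 0.772 × 4.6 / 25920 = 0.00013701
20 log₁₀(0.00013701) = -77.27 dB

-77.3 dB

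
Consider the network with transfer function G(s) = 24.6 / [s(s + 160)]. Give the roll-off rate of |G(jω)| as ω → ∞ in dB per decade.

With 0 zeros and 2 poles, the high-frequency asymptotic slope is 20 × (0 − 2) = -40 dB/decade.

-40 dB/decade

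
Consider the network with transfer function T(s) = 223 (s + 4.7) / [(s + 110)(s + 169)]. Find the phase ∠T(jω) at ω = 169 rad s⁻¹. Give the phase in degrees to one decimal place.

-13.5°

∠(j169 + 4.7) = arctan(169/4.7) = 88.41°
∠(j169 + 110) = arctan(169/110) = 56.94°
∠(j169 + 169) = arctan(169/169) = 45.00°
∠T(j169) = 88.41° − (56.94° + 45.00°) = -13.53°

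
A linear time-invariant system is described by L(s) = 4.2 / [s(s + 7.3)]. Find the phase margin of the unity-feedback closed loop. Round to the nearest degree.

86°

Gain crossover: |L(jω)| = 1 at ω ≈ 0.574 rad/s.
∠L(j0.574) = −90° − arctan(0.574/7.3) ≈ -94.49°
PM = 180° + (-94.49°) = 85.51°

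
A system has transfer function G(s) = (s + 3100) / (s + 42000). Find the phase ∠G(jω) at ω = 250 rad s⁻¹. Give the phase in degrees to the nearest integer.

4°

∠(j250 + 3100) = arctan(250/3100) = 4.61°
∠(j250 + 42000) = arctan(250/42000) = 0.34°
∠G(j250) = 4.61° − 0.34° = 4.27°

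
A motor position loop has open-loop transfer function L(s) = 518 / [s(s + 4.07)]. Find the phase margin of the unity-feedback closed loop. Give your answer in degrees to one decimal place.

10.2°

Gain crossover: |L(jω)| = 1 at ω ≈ 22.6 rad/s.
∠L(j22.6) = −90° − arctan(22.6/4.07) ≈ -169.78°
PM = 180° + (-169.78°) = 10.22°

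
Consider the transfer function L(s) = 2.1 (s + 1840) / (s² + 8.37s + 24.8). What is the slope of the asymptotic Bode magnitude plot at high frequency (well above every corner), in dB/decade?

-20 dB/decade

With 1 zero and 2 poles, the high-frequency asymptotic slope is 20 × (1 − 2) = -20 dB/decade.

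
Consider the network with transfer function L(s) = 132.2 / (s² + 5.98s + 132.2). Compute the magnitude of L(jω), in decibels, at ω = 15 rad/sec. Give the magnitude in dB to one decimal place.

|(j15)² + 5.98(j15) + 132.2| = |-92.8 + j89.7| = 129.1
|L(j15)| = 132.2 / 129.1 = 1.0243
20 log₁₀(1.0243) = 0.21 dB

0.2 dB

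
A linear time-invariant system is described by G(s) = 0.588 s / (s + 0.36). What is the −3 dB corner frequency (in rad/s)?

For a single-pole high-pass, the −3 dB point is at the pole: ω = 0.36 rad/s.

0.36 rad/s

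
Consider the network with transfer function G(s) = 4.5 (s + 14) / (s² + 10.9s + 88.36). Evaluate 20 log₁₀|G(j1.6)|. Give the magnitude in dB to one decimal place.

|j1.6 + 14| = √(1.6² + 14²) = 14.09
|(j1.6)² + 10.9(j1.6) + 88.36| = |85.8 + j17.44| = 87.55
|G(j1.6)| = 4.5 × 14.09 / 87.55 = 0.72424
20 log₁₀(0.72424) = -2.80 dB

-2.8 dB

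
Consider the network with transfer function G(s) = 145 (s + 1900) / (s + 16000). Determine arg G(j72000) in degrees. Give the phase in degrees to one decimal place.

∠(j72000 + 1900) = arctan(72000/1900) = 88.49°
∠(j72000 + 16000) = arctan(72000/16000) = 77.47°
∠G(j72000) = 88.49° − 77.47° = 11.02°

11.0°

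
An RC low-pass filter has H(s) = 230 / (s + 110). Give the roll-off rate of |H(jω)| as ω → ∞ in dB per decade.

With 0 zeros and 1 pole, the high-frequency asymptotic slope is 20 × (0 − 1) = -20 dB/decade.

-20 dB/decade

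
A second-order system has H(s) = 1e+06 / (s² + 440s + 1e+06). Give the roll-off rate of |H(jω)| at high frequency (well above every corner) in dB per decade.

With 0 zeros and 2 poles, the high-frequency asymptotic slope is 20 × (0 − 2) = -40 dB/decade.

-40 dB/decade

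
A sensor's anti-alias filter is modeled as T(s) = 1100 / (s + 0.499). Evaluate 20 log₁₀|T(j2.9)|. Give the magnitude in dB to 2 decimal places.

51.45 dB

|j2.9 + 0.499| = √(2.9² + 0.499²) = 2.943
|T(j2.9)| = 1100 / 2.943 = 373.82
20 log₁₀(373.82) = 51.453 dB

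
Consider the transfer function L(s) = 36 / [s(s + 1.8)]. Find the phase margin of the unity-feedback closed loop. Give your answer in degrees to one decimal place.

17.1°

Gain crossover: |L(jω)| = 1 at ω ≈ 5.87 rad s⁻¹.
∠L(j5.87) = −90° − arctan(5.87/1.8) ≈ -162.94°
PM = 180° + (-162.94°) = 17.06°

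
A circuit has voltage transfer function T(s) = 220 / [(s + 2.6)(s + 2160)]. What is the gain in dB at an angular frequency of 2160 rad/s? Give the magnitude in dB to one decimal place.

-89.5 dB

|j2160 + 2.6| = √(2160² + 2.6²) = 2160
|j2160 + 2160| = √(2160² + 2160²) = 3055
|T(j2160)| = 220 / (2160 × 3055) = 3.3343e-05
20 log₁₀(3.3343e-05) = -89.54 dB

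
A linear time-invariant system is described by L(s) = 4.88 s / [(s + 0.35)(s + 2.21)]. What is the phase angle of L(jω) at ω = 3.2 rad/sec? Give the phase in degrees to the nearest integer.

∠(j3.2) = 90.00°
∠(j3.2 + 0.35) = arctan(3.2/0.35) = 83.76°
∠(j3.2 + 2.21) = arctan(3.2/2.21) = 55.37°
∠L(j3.2) = 90.00° − (83.76° + 55.37°) = -49.13°

-49°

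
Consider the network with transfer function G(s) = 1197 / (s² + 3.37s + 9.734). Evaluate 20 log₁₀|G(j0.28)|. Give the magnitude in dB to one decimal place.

41.8 dB

|(j0.28)² + 3.37(j0.28) + 9.734| = |9.6556 + j0.9436| = 9.702
|G(j0.28)| = 1197 / 9.702 = 123.38
20 log₁₀(123.38) = 41.83 dB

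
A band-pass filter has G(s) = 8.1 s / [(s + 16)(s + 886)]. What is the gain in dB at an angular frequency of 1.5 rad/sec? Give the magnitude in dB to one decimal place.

-61.4 dB

|j1.5| = 1.5
|j1.5 + 16| = √(1.5² + 16²) = 16.07
|j1.5 + 886| = √(1.5² + 886²) = 886
|G(j1.5)| = 8.1 × 1.5 / (16.07 × 886) = 0.00085334
20 log₁₀(0.00085334) = -61.38 dB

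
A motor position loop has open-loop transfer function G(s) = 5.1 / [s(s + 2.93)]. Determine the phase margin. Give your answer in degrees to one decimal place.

62.3°

Gain crossover: |G(jω)| = 1 at ω ≈ 1.54 rad/s.
∠G(j1.54) = −90° − arctan(1.54/2.93) ≈ -117.74°
PM = 180° + (-117.74°) = 62.26°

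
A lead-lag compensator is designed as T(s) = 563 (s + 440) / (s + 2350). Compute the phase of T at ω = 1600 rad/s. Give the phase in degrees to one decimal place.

40.4°

∠(j1600 + 440) = arctan(1600/440) = 74.62°
∠(j1600 + 2350) = arctan(1600/2350) = 34.25°
∠T(j1600) = 74.62° − 34.25° = 40.37°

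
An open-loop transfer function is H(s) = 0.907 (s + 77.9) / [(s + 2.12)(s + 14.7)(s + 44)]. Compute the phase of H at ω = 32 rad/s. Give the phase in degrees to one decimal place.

∠(j32 + 77.9) = arctan(32/77.9) = 22.33°
∠(j32 + 2.12) = arctan(32/2.12) = 86.21°
∠(j32 + 14.7) = arctan(32/14.7) = 65.33°
∠(j32 + 44) = arctan(32/44) = 36.03°
∠H(j32) = 22.33° − (86.21° + 65.33° + 36.03°) = -165.23°

-165.2 deg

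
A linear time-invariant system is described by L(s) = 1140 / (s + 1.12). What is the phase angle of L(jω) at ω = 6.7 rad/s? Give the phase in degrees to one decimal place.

∠(j6.7 + 1.12) = arctan(6.7/1.12) = 80.51°
∠L(j6.7) = −80.51° = -80.51°

-80.5°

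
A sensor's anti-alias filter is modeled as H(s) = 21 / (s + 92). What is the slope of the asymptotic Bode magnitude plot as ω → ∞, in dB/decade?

With 0 zeros and 1 pole, the high-frequency asymptotic slope is 20 × (0 − 1) = -20 dB/decade.

-20 dB/decade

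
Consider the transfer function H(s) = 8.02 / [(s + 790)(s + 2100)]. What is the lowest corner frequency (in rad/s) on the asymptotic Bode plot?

790 rad/s

Break frequencies occur at each pole and zero magnitude: 790 rad/s, 2100 rad/s.
The lowest is 790 rad/s.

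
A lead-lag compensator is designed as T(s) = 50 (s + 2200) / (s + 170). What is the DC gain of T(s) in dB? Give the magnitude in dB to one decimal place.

T(0) = 50 × 2200 / 170 = 647.06
20 log₁₀(647.06) = 56.22 dB

56.2 dB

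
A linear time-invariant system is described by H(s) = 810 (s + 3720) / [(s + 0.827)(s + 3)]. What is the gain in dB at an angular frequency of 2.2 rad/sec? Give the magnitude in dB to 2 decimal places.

|j2.2 + 3720| = √(2.2² + 3720²) = 3720
|j2.2 + 0.827| = √(2.2² + 0.827²) = 2.35
|j2.2 + 3| = √(2.2² + 3²) = 3.72
|H(j2.2)| = 810 × 3720 / (2.35 × 3.72) = 3.4462e+05
20 log₁₀(3.4462e+05) = 110.747 dB

110.75 dB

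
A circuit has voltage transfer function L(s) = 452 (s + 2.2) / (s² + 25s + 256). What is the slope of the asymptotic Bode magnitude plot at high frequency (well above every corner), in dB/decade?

With 1 zero and 2 poles, the high-frequency asymptotic slope is 20 × (1 − 2) = -20 dB/decade.

-20 dB/decade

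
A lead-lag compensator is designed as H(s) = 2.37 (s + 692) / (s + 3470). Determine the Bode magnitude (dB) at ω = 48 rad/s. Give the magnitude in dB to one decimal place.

-6.5 dB

|j48 + 692| = √(48² + 692²) = 693.7
|j48 + 3470| = √(48² + 3470²) = 3470
|H(j48)| = 2.37 × 693.7 / 3470 = 0.47372
20 log₁₀(0.47372) = -6.49 dB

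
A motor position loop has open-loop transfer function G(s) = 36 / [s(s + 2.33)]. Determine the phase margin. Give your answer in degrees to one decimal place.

22.0°

Gain crossover: |G(jω)| = 1 at ω ≈ 5.78 rad s⁻¹.
∠G(j5.78) = −90° − arctan(5.78/2.33) ≈ -158.04°
PM = 180° + (-158.04°) = 21.96°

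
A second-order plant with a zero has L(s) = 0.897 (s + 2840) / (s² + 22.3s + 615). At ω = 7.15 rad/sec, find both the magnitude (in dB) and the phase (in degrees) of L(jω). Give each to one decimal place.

|L| = 12.8 dB, ∠L = -15.6°

|j7.15 + 2840| = √(7.15² + 2840²) = 2840
|(j7.15)² + 22.3(j7.15) + 615| = |563.88 + j159.45| = 586
|L(j7.15)| = 0.897 × 2840 / 586 = 4.3473
20 log₁₀(4.3473) = 12.76 dB
∠(j7.15 + 2840) = arctan(7.15/2840) = 0.14°
∠[(j7.15)² + 22.3(j7.15) + 615] = ∠[563.88 + j159.45] = 15.79°
∠L(j7.15) = 0.14° − 15.79° = -15.64°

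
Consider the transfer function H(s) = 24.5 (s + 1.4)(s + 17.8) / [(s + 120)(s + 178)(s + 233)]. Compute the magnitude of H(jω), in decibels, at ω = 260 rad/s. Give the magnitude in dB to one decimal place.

|j260 + 1.4| = √(260² + 1.4²) = 260
|j260 + 17.8| = √(260² + 17.8²) = 260.6
|j260 + 120| = √(260² + 120²) = 286.4
|j260 + 178| = √(260² + 178²) = 315.1
|j260 + 233| = √(260² + 233²) = 349.1
|H(j260)| = 24.5 × 260 × 260.6 / (286.4 × 315.1 × 349.1) = 0.052699
20 log₁₀(0.052699) = -25.56 dB

-25.6 dB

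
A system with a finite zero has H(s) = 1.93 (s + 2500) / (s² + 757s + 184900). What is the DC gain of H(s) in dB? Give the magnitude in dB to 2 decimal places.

-31.67 dB

H(0) = 1.93 × 2500 / 184900 = 0.026095
20 log₁₀(0.026095) = -31.669 dB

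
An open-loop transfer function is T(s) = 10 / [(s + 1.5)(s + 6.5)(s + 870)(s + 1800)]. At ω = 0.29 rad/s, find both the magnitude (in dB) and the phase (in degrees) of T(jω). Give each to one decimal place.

|T| = -123.8 dB, ∠T = -13.5 deg

|j0.29 + 1.5| = √(0.29² + 1.5²) = 1.528
|j0.29 + 6.5| = √(0.29² + 6.5²) = 6.506
|j0.29 + 870| = √(0.29² + 870²) = 870
|j0.29 + 1800| = √(0.29² + 1800²) = 1800
|T(j0.29)| = 10 / (1.528 × 6.506 × 870 × 1800) = 6.424e-07
20 log₁₀(6.424e-07) = -123.84 dB
∠(j0.29 + 1.5) = arctan(0.29/1.5) = 10.94°
∠(j0.29 + 6.5) = arctan(0.29/6.5) = 2.55°
∠(j0.29 + 870) = arctan(0.29/870) = 0.02°
∠(j0.29 + 1800) = arctan(0.29/1800) = 0.01°
∠T(j0.29) = − (10.94° + 2.55° + 0.02° + 0.01°) = -13.53°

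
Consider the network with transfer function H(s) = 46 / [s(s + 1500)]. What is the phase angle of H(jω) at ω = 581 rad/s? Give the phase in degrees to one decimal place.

∠(j581 + 1500) = arctan(581/1500) = 21.17°
∠(j581) = 90.00°
∠H(j581) = − (21.17° + 90.00°) = -111.17°

-111.2°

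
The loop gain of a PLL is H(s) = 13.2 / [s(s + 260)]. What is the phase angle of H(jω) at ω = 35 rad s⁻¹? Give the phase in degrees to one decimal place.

∠(j35 + 260) = arctan(35/260) = 7.67°
∠(j35) = 90.00°
∠H(j35) = − (7.67° + 90.00°) = -97.67°

-97.7 deg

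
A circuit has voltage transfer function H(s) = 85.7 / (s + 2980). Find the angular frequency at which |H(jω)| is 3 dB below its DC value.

For a single-pole low-pass, the −3 dB point is at the pole: ω = 2980 rad s⁻¹.

2980 rad s⁻¹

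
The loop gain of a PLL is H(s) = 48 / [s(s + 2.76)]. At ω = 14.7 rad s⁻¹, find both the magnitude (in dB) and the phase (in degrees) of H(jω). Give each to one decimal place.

|H| = -13.2 dB, ∠H = -169.4 deg

|j14.7 + 2.76| = √(14.7² + 2.76²) = 14.96
|j14.7| = 14.7
|H(j14.7)| = 48 / (14.96 × 14.7) = 0.21831
20 log₁₀(0.21831) = -13.22 dB
∠(j14.7 + 2.76) = arctan(14.7/2.76) = 79.37°
∠(j14.7) = 90.00°
∠H(j14.7) = − (79.37° + 90.00°) = -169.37°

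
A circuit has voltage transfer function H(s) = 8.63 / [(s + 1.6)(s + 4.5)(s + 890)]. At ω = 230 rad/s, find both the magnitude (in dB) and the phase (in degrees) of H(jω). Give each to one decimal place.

|H| = -135.0 dB, ∠H = -193.0°

|j230 + 1.6| = √(230² + 1.6²) = 230
|j230 + 4.5| = √(230² + 4.5²) = 230
|j230 + 890| = √(230² + 890²) = 919.2
|H(j230)| = 8.63 / (230 × 230 × 919.2) = 1.7743e-07
20 log₁₀(1.7743e-07) = -135.02 dB
∠(j230 + 1.6) = arctan(230/1.6) = 89.60°
∠(j230 + 4.5) = arctan(230/4.5) = 88.88°
∠(j230 + 890) = arctan(230/890) = 14.49°
∠H(j230) = − (89.60° + 88.88° + 14.49°) = -192.97°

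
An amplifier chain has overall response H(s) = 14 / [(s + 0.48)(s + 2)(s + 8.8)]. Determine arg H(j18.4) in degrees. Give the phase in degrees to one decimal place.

∠(j18.4 + 0.48) = arctan(18.4/0.48) = 88.51°
∠(j18.4 + 2) = arctan(18.4/2) = 83.80°
∠(j18.4 + 8.8) = arctan(18.4/8.8) = 64.44°
∠H(j18.4) = − (88.51° + 83.80° + 64.44°) = -236.74°

-236.7 deg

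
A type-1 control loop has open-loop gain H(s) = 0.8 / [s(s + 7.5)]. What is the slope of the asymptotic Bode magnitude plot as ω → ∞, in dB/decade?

With 0 zeros and 2 poles, the high-frequency asymptotic slope is 20 × (0 − 2) = -40 dB/decade.

-40 dB/decade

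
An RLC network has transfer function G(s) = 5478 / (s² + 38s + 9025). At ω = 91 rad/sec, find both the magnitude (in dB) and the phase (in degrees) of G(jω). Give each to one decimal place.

|G| = 3.8 dB, ∠G = -77.9°

|(j91)² + 38(j91) + 9025| = |744 + j3458| = 3537
|G(j91)| = 5478 / 3537 = 1.5487
20 log₁₀(1.5487) = 3.80 dB
∠[(j91)² + 38(j91) + 9025] = ∠[744 + j3458] = 77.86°
∠G(j91) = −77.86° = -77.86°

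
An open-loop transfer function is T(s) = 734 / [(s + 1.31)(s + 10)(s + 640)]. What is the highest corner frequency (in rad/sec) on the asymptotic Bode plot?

Break frequencies occur at each pole and zero magnitude: 1.31 rad/sec, 10 rad/sec, 640 rad/sec.
The highest is 640 rad/sec.

640 rad/sec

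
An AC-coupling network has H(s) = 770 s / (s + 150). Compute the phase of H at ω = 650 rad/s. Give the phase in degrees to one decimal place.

13.0°

∠(j650) = 90.00°
∠(j650 + 150) = arctan(650/150) = 77.01°
∠H(j650) = 90.00° − 77.01° = 12.99°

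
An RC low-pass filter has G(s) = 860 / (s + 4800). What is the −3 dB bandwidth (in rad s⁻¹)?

4800 rad s⁻¹

For a single-pole low-pass, the −3 dB point is at the pole: ω = 4800 rad s⁻¹.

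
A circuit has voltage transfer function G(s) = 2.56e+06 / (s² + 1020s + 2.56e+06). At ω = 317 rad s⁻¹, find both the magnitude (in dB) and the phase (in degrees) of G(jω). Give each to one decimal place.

|G| = 0.3 dB, ∠G = -7.5°

|(j317)² + 1020(j317) + 2.56e+06| = |2.4595e+06 + j3.2334e+05| = 2.481e+06
|G(j317)| = 2.56e+06 / 2.481e+06 = 1.032
20 log₁₀(1.032) = 0.27 dB
∠[(j317)² + 1020(j317) + 2.56e+06] = ∠[2.4595e+06 + j3.2334e+05] = 7.49°
∠G(j317) = −7.49° = -7.49°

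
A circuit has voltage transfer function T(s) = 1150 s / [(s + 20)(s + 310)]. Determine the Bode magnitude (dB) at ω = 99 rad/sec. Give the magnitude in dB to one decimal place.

10.8 dB

|j99| = 99
|j99 + 20| = √(99² + 20²) = 101
|j99 + 310| = √(99² + 310²) = 325.4
|T(j99)| = 1150 × 99 / (101 × 325.4) = 3.4639
20 log₁₀(3.4639) = 10.79 dB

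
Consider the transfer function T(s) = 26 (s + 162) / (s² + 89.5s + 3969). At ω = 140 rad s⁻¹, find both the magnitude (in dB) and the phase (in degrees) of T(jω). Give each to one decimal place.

|T| = -11.1 dB, ∠T = -100.5°

|j140 + 162| = √(140² + 162²) = 214.1
|(j140)² + 89.5(j140) + 3969| = |-15631 + j12530| = 2.003e+04
|T(j140)| = 26 × 214.1 / 2.003e+04 = 0.27788
20 log₁₀(0.27788) = -11.12 dB
∠(j140 + 162) = arctan(140/162) = 40.83°
∠[(j140)² + 89.5(j140) + 3969] = ∠[-15631 + j12530] = 141.28°
∠T(j140) = 40.83° − 141.28° = -100.45°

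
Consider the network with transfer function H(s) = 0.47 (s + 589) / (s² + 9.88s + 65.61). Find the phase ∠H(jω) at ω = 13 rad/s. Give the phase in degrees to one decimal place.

∠(j13 + 589) = arctan(13/589) = 1.26°
∠[(j13)² + 9.88(j13) + 65.61] = ∠[-103.39 + j128.44] = 128.83°
∠H(j13) = 1.26° − 128.83° = -127.57°

-127.6°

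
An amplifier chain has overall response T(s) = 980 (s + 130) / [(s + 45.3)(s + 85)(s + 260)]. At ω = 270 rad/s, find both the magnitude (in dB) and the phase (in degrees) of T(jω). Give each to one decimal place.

|j270 + 130| = √(270² + 130²) = 299.7
|j270 + 45.3| = √(270² + 45.3²) = 273.8
|j270 + 85| = √(270² + 85²) = 283.1
|j270 + 260| = √(270² + 260²) = 374.8
|T(j270)| = 980 × 299.7 / (273.8 × 283.1 × 374.8) = 0.01011
20 log₁₀(0.01011) = -39.90 dB
∠(j270 + 130) = arctan(270/130) = 64.29°
∠(j270 + 45.3) = arctan(270/45.3) = 80.48°
∠(j270 + 85) = arctan(270/85) = 72.53°
∠(j270 + 260) = arctan(270/260) = 46.08°
∠T(j270) = 64.29° − (80.48° + 72.53° + 46.08°) = -134.79°

|T| = -39.9 dB, ∠T = -134.8°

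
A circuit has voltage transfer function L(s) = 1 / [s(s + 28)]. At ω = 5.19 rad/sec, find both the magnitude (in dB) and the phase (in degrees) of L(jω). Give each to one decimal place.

|L| = -43.4 dB, ∠L = -100.5°

|j5.19 + 28| = √(5.19² + 28²) = 28.48
|j5.19| = 5.19
|L(j5.19)| = 1 / (28.48 × 5.19) = 0.0067661
20 log₁₀(0.0067661) = -43.39 dB
∠(j5.19 + 28) = arctan(5.19/28) = 10.50°
∠(j5.19) = 90.00°
∠L(j5.19) = − (10.50° + 90.00°) = -100.50°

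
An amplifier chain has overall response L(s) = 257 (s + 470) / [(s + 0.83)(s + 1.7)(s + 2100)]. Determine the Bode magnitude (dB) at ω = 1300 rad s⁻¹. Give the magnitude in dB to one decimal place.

-81.4 dB

|j1300 + 470| = √(1300² + 470²) = 1382
|j1300 + 0.83| = √(1300² + 0.83²) = 1300
|j1300 + 1.7| = √(1300² + 1.7²) = 1300
|j1300 + 2100| = √(1300² + 2100²) = 2470
|L(j1300)| = 257 × 1382 / (1300 × 1300 × 2470) = 8.5114e-05
20 log₁₀(8.5114e-05) = -81.40 dB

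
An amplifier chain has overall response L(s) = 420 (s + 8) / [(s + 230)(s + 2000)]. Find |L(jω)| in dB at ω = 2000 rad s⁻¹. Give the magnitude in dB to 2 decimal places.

-16.62 dB

|j2000 + 8| = √(2000² + 8²) = 2000
|j2000 + 230| = √(2000² + 230²) = 2013
|j2000 + 2000| = √(2000² + 2000²) = 2828
|L(j2000)| = 420 × 2000 / (2013 × 2828) = 0.14752
20 log₁₀(0.14752) = -16.623 dB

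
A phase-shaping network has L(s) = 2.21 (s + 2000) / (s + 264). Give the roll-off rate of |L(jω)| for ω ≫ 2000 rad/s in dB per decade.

0 dB/decade

With 1 zero and 1 pole, the high-frequency asymptotic slope is 20 × (1 − 1) = 0 dB/decade.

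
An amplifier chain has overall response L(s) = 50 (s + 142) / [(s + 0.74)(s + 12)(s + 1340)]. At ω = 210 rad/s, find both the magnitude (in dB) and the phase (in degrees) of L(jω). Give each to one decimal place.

|L| = -73.5 dB, ∠L = -129.5°

|j210 + 142| = √(210² + 142²) = 253.5
|j210 + 0.74| = √(210² + 0.74²) = 210
|j210 + 12| = √(210² + 12²) = 210.3
|j210 + 1340| = √(210² + 1340²) = 1356
|L(j210)| = 50 × 253.5 / (210 × 210.3 × 1356) = 0.00021156
20 log₁₀(0.00021156) = -73.49 dB
∠(j210 + 142) = arctan(210/142) = 55.93°
∠(j210 + 0.74) = arctan(210/0.74) = 89.80°
∠(j210 + 12) = arctan(210/12) = 86.73°
∠(j210 + 1340) = arctan(210/1340) = 8.91°
∠L(j210) = 55.93° − (89.80° + 86.73° + 8.91°) = -129.50°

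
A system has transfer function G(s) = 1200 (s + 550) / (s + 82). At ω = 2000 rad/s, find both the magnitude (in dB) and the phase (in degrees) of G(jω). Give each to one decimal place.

|G| = 61.9 dB, ∠G = -13.0 deg

|j2000 + 550| = √(2000² + 550²) = 2074
|j2000 + 82| = √(2000² + 82²) = 2002
|G(j2000)| = 1200 × 2074 / 2002 = 1243.5
20 log₁₀(1243.5) = 61.89 dB
∠(j2000 + 550) = arctan(2000/550) = 74.62°
∠(j2000 + 82) = arctan(2000/82) = 87.65°
∠G(j2000) = 74.62° − 87.65° = -13.03°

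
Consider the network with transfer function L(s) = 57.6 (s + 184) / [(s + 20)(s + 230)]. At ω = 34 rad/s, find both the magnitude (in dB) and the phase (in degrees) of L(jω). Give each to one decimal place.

|L| = 1.4 dB, ∠L = -57.5°

|j34 + 184| = √(34² + 184²) = 187.1
|j34 + 20| = √(34² + 20²) = 39.45
|j34 + 230| = √(34² + 230²) = 232.5
|L(j34)| = 57.6 × 187.1 / (39.45 × 232.5) = 1.1752
20 log₁₀(1.1752) = 1.40 dB
∠(j34 + 184) = arctan(34/184) = 10.47°
∠(j34 + 20) = arctan(34/20) = 59.53°
∠(j34 + 230) = arctan(34/230) = 8.41°
∠L(j34) = 10.47° − (59.53° + 8.41°) = -57.47°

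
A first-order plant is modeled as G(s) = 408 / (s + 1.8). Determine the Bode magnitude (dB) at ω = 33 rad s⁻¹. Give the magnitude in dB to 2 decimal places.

|j33 + 1.8| = √(33² + 1.8²) = 33.05
|G(j33)| = 408 / 33.05 = 12.345
20 log₁₀(12.345) = 21.830 dB

21.83 dB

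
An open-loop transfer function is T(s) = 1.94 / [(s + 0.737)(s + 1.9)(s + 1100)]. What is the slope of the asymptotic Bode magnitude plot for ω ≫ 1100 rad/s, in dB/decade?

-60 dB/decade

With 0 zeros and 3 poles, the high-frequency asymptotic slope is 20 × (0 − 3) = -60 dB/decade.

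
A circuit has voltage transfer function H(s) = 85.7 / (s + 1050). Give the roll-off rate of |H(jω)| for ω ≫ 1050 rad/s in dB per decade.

With 0 zeros and 1 pole, the high-frequency asymptotic slope is 20 × (0 − 1) = -20 dB/decade.

-20 dB/decade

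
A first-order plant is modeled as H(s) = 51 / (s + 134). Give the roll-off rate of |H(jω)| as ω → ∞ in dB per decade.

With 0 zeros and 1 pole, the high-frequency asymptotic slope is 20 × (0 − 1) = -20 dB/decade.

-20 dB/decade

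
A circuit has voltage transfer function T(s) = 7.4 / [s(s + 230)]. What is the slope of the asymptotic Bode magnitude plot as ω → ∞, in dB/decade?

-40 dB/decade

With 0 zeros and 2 poles, the high-frequency asymptotic slope is 20 × (0 − 2) = -40 dB/decade.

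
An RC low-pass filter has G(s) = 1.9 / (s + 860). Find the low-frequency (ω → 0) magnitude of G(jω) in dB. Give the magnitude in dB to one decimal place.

-53.1 dB

G(0) = 1.9 / 860 = 0.0022093
20 log₁₀(0.0022093) = -53.11 dB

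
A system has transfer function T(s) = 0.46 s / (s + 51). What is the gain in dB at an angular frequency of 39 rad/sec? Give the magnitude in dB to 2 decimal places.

|j39| = 39
|j39 + 51| = √(39² + 51²) = 64.2
|T(j39)| = 0.46 × 39 / 64.2 = 0.27943
20 log₁₀(0.27943) = -11.075 dB

-11.07 dB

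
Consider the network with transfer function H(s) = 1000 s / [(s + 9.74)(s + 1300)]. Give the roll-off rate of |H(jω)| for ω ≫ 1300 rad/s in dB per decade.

-20 dB/decade

With 1 zero and 2 poles, the high-frequency asymptotic slope is 20 × (1 − 2) = -20 dB/decade.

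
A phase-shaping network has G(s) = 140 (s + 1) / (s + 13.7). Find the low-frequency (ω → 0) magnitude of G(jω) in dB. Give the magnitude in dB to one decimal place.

G(0) = 140 × 1 / 13.7 = 10.219
20 log₁₀(10.219) = 20.19 dB

20.2 dB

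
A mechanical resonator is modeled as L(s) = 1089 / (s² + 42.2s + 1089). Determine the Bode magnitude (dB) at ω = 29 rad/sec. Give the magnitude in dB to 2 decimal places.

-1.19 dB

|(j29)² + 42.2(j29) + 1089| = |248 + j1223.8| = 1249
|L(j29)| = 1089 / 1249 = 0.87212
20 log₁₀(0.87212) = -1.188 dB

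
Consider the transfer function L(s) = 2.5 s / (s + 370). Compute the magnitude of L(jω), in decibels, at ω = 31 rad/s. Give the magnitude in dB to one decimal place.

|j31| = 31
|j31 + 370| = √(31² + 370²) = 371.3
|L(j31)| = 2.5 × 31 / 371.3 = 0.20873
20 log₁₀(0.20873) = -13.61 dB

-13.6 dB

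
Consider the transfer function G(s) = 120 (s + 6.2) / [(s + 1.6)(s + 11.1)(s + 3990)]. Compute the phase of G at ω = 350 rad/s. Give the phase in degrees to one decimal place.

∠(j350 + 6.2) = arctan(350/6.2) = 88.99°
∠(j350 + 1.6) = arctan(350/1.6) = 89.74°
∠(j350 + 11.1) = arctan(350/11.1) = 88.18°
∠(j350 + 3990) = arctan(350/3990) = 5.01°
∠G(j350) = 88.99° − (89.74° + 88.18° + 5.01°) = -93.95°

-93.9 deg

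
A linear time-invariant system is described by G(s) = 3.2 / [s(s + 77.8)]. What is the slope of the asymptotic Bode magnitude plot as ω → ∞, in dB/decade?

With 0 zeros and 2 poles, the high-frequency asymptotic slope is 20 × (0 − 2) = -40 dB/decade.

-40 dB/decade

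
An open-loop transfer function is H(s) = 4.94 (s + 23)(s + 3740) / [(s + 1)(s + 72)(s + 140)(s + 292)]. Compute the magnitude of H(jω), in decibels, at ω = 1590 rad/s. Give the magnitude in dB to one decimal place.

|j1590 + 23| = √(1590² + 23²) = 1590
|j1590 + 3740| = √(1590² + 3740²) = 4064
|j1590 + 1| = √(1590² + 1²) = 1590
|j1590 + 72| = √(1590² + 72²) = 1592
|j1590 + 140| = √(1590² + 140²) = 1596
|j1590 + 292| = √(1590² + 292²) = 1617
|H(j1590)| = 4.94 × 1590 × 4064 / (1590 × 1592 × 1596 × 1617) = 4.8888e-06
20 log₁₀(4.8888e-06) = -106.22 dB

-106.2 dB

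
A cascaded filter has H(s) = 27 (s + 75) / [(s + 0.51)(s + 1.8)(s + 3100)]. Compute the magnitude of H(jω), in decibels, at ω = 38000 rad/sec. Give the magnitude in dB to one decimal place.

|j38000 + 75| = √(38000² + 75²) = 3.8e+04
|j38000 + 0.51| = √(38000² + 0.51²) = 3.8e+04
|j38000 + 1.8| = √(38000² + 1.8²) = 3.8e+04
|j38000 + 3100| = √(38000² + 3100²) = 3.813e+04
|H(j38000)| = 27 × 3.8e+04 / (3.8e+04 × 3.8e+04 × 3.813e+04) = 1.8636e-08
20 log₁₀(1.8636e-08) = -154.59 dB

-154.6 dB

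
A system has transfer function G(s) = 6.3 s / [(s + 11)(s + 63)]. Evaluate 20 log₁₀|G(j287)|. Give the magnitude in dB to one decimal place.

|j287| = 287
|j287 + 11| = √(287² + 11²) = 287.2
|j287 + 63| = √(287² + 63²) = 293.8
|G(j287)| = 6.3 × 287 / (287.2 × 293.8) = 0.021425
20 log₁₀(0.021425) = -33.38 dB

-33.4 dB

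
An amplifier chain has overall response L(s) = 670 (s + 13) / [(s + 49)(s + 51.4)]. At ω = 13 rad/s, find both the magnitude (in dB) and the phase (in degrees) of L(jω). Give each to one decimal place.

|L| = 13.2 dB, ∠L = 15.9 deg

|j13 + 13| = √(13² + 13²) = 18.38
|j13 + 49| = √(13² + 49²) = 50.7
|j13 + 51.4| = √(13² + 51.4²) = 53.02
|L(j13)| = 670 × 18.38 / (50.7 × 53.02) = 4.5829
20 log₁₀(4.5829) = 13.22 dB
∠(j13 + 13) = arctan(13/13) = 45.00°
∠(j13 + 49) = arctan(13/49) = 14.86°
∠(j13 + 51.4) = arctan(13/51.4) = 14.19°
∠L(j13) = 45.00° − (14.86° + 14.19°) = 15.95°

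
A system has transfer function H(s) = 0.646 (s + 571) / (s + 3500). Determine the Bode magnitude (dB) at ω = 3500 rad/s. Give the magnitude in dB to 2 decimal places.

-6.69 dB

|j3500 + 571| = √(3500² + 571²) = 3546
|j3500 + 3500| = √(3500² + 3500²) = 4950
|H(j3500)| = 0.646 × 3546 / 4950 = 0.46283
20 log₁₀(0.46283) = -6.692 dB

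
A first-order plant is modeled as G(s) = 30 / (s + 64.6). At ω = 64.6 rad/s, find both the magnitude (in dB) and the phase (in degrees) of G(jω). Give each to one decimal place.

|j64.6 + 64.6| = √(64.6² + 64.6²) = 91.36
|G(j64.6)| = 30 / 91.36 = 0.32838
20 log₁₀(0.32838) = -9.67 dB
∠(j64.6 + 64.6) = arctan(64.6/64.6) = 45.00°
∠G(j64.6) = −45.00° = -45.00°

|G| = -9.7 dB, ∠G = -45.0°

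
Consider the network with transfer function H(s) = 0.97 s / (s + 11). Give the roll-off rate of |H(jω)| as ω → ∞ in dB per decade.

0 dB/decade

With 1 zero and 1 pole, the high-frequency asymptotic slope is 20 × (1 − 1) = 0 dB/decade.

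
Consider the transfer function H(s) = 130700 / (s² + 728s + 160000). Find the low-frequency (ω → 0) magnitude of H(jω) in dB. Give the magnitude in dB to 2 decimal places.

H(0) = 130700 / 160000 = 0.81688
20 log₁₀(0.81688) = -1.757 dB

-1.76 dB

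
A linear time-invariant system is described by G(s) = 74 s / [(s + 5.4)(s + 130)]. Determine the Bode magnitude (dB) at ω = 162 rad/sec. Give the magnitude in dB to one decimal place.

|j162| = 162
|j162 + 5.4| = √(162² + 5.4²) = 162.1
|j162 + 130| = √(162² + 130²) = 207.7
|G(j162)| = 74 × 162 / (162.1 × 207.7) = 0.35607
20 log₁₀(0.35607) = -8.97 dB

-9.0 dB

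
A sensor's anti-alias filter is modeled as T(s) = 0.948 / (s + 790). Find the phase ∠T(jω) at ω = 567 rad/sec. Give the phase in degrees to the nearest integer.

-36°

∠(j567 + 790) = arctan(567/790) = 35.67°
∠T(j567) = −35.67° = -35.67°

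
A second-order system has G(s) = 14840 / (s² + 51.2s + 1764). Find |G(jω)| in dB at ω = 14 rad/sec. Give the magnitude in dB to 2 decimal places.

18.70 dB

|(j14)² + 51.2(j14) + 1764| = |1568 + j716.8| = 1724
|G(j14)| = 14840 / 1724 = 8.6075
20 log₁₀(8.6075) = 18.698 dB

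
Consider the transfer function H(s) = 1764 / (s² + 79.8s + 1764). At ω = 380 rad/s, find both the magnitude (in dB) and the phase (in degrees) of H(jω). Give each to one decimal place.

|H| = -38.3 dB, ∠H = -168.0°

|(j380)² + 79.8(j380) + 1764| = |-1.4264e+05 + j30324| = 1.458e+05
|H(j380)| = 1764 / 1.458e+05 = 0.012097
20 log₁₀(0.012097) = -38.35 dB
∠[(j380)² + 79.8(j380) + 1764] = ∠[-1.4264e+05 + j30324] = 168.00°
∠H(j380) = −168.00° = -168.00°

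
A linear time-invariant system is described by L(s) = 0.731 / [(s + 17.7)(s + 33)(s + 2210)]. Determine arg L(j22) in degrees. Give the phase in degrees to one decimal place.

-85.4°

∠(j22 + 17.7) = arctan(22/17.7) = 51.18°
∠(j22 + 33) = arctan(22/33) = 33.69°
∠(j22 + 2210) = arctan(22/2210) = 0.57°
∠L(j22) = − (51.18° + 33.69° + 0.57°) = -85.44°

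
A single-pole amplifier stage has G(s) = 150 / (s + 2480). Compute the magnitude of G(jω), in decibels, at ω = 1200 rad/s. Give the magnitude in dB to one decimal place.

|j1200 + 2480| = √(1200² + 2480²) = 2755
|G(j1200)| = 150 / 2755 = 0.054445
20 log₁₀(0.054445) = -25.28 dB

-25.3 dB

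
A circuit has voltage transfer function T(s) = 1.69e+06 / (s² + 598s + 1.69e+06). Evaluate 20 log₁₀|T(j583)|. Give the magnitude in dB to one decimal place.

1.7 dB

|(j583)² + 598(j583) + 1.69e+06| = |1.3501e+06 + j3.4863e+05| = 1.394e+06
|T(j583)| = 1.69e+06 / 1.394e+06 = 1.212
20 log₁₀(1.212) = 1.67 dB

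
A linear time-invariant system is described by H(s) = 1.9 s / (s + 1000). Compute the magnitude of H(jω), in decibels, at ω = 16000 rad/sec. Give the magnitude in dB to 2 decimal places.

|j16000| = 1.6e+04
|j16000 + 1000| = √(16000² + 1000²) = 1.603e+04
|H(j16000)| = 1.9 × 1.6e+04 / 1.603e+04 = 1.8963
20 log₁₀(1.8963) = 5.558 dB

5.56 dB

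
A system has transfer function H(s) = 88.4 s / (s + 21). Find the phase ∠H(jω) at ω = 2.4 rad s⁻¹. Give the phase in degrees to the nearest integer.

83°

∠(j2.4) = 90.00°
∠(j2.4 + 21) = arctan(2.4/21) = 6.52°
∠H(j2.4) = 90.00° − 6.52° = 83.48°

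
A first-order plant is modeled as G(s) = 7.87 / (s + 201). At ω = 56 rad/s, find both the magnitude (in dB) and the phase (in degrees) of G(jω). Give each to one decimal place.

|j56 + 201| = √(56² + 201²) = 208.7
|G(j56)| = 7.87 / 208.7 = 0.037718
20 log₁₀(0.037718) = -28.47 dB
∠(j56 + 201) = arctan(56/201) = 15.57°
∠G(j56) = −15.57° = -15.57°

|G| = -28.5 dB, ∠G = -15.6°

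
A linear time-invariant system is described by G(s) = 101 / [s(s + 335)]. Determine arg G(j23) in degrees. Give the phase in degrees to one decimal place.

∠(j23 + 335) = arctan(23/335) = 3.93°
∠(j23) = 90.00°
∠G(j23) = − (3.93° + 90.00°) = -93.93°

-93.9°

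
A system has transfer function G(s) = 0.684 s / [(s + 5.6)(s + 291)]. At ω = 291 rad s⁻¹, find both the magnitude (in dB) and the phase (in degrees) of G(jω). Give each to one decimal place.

|j291| = 291
|j291 + 5.6| = √(291² + 5.6²) = 291.1
|j291 + 291| = √(291² + 291²) = 411.5
|G(j291)| = 0.684 × 291 / (291.1 × 411.5) = 0.0016618
20 log₁₀(0.0016618) = -55.59 dB
∠(j291) = 90.00°
∠(j291 + 5.6) = arctan(291/5.6) = 88.90°
∠(j291 + 291) = arctan(291/291) = 45.00°
∠G(j291) = 90.00° − (88.90° + 45.00°) = -43.90°

|G| = -55.6 dB, ∠G = -43.9°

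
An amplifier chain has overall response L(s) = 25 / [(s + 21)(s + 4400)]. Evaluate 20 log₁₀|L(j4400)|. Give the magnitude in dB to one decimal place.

|j4400 + 21| = √(4400² + 21²) = 4400
|j4400 + 4400| = √(4400² + 4400²) = 6223
|L(j4400)| = 25 / (4400 × 6223) = 9.1309e-07
20 log₁₀(9.1309e-07) = -120.79 dB

-120.8 dB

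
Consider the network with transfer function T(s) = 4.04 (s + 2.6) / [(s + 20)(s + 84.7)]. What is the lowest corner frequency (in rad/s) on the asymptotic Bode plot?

2.6 rad/s

Break frequencies occur at each pole and zero magnitude: 2.6 rad/s, 20 rad/s, 84.7 rad/s.
The lowest is 2.6 rad/s.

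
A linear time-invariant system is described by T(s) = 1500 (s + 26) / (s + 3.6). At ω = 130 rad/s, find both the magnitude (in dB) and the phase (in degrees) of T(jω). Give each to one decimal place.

|j130 + 26| = √(130² + 26²) = 132.6
|j130 + 3.6| = √(130² + 3.6²) = 130
|T(j130)| = 1500 × 132.6 / 130 = 1529.1
20 log₁₀(1529.1) = 63.69 dB
∠(j130 + 26) = arctan(130/26) = 78.69°
∠(j130 + 3.6) = arctan(130/3.6) = 88.41°
∠T(j130) = 78.69° − 88.41° = -9.72°

|T| = 63.7 dB, ∠T = -9.7°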